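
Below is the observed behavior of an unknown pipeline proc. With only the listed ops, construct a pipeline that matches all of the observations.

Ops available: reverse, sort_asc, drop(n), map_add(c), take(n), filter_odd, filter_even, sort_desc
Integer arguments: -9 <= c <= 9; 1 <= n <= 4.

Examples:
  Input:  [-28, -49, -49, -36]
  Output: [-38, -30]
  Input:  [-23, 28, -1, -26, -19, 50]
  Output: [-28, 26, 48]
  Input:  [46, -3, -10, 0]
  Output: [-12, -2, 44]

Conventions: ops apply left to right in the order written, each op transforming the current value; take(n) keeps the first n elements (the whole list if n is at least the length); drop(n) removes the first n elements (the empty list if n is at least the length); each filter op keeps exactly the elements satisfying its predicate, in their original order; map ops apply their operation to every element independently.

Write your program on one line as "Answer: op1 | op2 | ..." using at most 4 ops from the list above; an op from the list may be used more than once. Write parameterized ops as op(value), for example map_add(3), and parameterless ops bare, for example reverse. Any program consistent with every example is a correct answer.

filter_even | sort_desc | map_add(-2) | sort_asc

Check, running the answer program on each example:
  [-28, -49, -49, -36] -> [-28, -36] -> [-28, -36] -> [-30, -38] -> [-38, -30]
  [-23, 28, -1, -26, -19, 50] -> [28, -26, 50] -> [50, 28, -26] -> [48, 26, -28] -> [-28, 26, 48]
  [46, -3, -10, 0] -> [46, -10, 0] -> [46, 0, -10] -> [44, -2, -12] -> [-12, -2, 44]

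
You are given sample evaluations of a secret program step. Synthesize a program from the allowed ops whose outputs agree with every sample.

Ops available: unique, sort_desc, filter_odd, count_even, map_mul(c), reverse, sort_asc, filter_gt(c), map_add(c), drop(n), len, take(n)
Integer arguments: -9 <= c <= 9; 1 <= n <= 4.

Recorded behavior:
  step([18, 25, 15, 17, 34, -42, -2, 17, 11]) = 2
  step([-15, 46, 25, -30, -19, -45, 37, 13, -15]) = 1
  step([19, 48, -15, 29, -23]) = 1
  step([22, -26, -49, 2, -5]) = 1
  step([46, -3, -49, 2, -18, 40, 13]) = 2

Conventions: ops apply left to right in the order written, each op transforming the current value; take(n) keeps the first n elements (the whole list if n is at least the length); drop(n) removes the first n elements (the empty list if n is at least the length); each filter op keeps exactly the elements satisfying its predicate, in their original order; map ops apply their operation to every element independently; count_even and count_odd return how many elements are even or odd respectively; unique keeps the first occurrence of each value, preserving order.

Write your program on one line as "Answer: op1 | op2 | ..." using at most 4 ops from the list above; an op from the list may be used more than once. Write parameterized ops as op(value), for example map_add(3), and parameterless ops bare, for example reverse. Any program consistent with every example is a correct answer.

map_add(-6) | filter_gt(9) | map_add(-8) | count_even

Check, running the answer program on each example:
  [18, 25, 15, 17, 34, -42, -2, 17, 11] -> [12, 19, 9, 11, 28, -48, -8, 11, 5] -> [12, 19, 11, 28, 11] -> [4, 11, 3, 20, 3] -> 2
  [-15, 46, 25, -30, -19, -45, 37, 13, -15] -> [-21, 40, 19, -36, -25, -51, 31, 7, -21] -> [40, 19, 31] -> [32, 11, 23] -> 1
  [19, 48, -15, 29, -23] -> [13, 42, -21, 23, -29] -> [13, 42, 23] -> [5, 34, 15] -> 1
  [22, -26, -49, 2, -5] -> [16, -32, -55, -4, -11] -> [16] -> [8] -> 1
  [46, -3, -49, 2, -18, 40, 13] -> [40, -9, -55, -4, -24, 34, 7] -> [40, 34] -> [32, 26] -> 2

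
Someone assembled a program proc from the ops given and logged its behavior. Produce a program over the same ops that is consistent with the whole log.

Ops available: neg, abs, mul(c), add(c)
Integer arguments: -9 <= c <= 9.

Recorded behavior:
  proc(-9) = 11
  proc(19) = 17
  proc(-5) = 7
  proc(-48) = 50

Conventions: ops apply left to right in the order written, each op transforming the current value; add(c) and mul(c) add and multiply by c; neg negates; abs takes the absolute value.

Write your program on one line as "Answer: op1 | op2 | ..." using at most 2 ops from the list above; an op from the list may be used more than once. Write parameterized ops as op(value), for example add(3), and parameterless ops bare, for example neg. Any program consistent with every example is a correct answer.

add(-2) | abs

Check, running the answer program on each example:
  -9 -> -11 -> 11
  19 -> 17 -> 17
  -5 -> -7 -> 7
  -48 -> -50 -> 50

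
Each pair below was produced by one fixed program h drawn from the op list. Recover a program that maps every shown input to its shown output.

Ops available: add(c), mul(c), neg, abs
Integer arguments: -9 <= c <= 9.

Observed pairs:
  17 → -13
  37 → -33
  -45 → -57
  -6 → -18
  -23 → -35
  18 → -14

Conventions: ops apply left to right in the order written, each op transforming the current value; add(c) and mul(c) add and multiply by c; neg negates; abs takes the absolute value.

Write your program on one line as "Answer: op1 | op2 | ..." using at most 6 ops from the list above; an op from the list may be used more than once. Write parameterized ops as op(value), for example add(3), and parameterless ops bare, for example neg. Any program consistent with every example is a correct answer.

neg | add(-1) | add(9) | abs | neg | add(-4)

Check, running the answer program on each example:
  17 -> -17 -> -18 -> -9 -> 9 -> -9 -> -13
  37 -> -37 -> -38 -> -29 -> 29 -> -29 -> -33
  -45 -> 45 -> 44 -> 53 -> 53 -> -53 -> -57
  -6 -> 6 -> 5 -> 14 -> 14 -> -14 -> -18
  -23 -> 23 -> 22 -> 31 -> 31 -> -31 -> -35
  18 -> -18 -> -19 -> -10 -> 10 -> -10 -> -14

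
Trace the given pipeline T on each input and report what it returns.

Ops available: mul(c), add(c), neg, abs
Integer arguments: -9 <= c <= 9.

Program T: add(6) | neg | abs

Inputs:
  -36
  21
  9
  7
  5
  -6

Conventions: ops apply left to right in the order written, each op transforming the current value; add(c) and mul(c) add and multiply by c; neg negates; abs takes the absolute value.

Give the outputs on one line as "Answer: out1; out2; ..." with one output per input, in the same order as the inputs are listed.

30; 27; 15; 13; 11; 0

Execution, op by op:
  -36 -> -30 -> 30 -> 30
  21 -> 27 -> -27 -> 27
  9 -> 15 -> -15 -> 15
  7 -> 13 -> -13 -> 13
  5 -> 11 -> -11 -> 11
  -6 -> 0 -> 0 -> 0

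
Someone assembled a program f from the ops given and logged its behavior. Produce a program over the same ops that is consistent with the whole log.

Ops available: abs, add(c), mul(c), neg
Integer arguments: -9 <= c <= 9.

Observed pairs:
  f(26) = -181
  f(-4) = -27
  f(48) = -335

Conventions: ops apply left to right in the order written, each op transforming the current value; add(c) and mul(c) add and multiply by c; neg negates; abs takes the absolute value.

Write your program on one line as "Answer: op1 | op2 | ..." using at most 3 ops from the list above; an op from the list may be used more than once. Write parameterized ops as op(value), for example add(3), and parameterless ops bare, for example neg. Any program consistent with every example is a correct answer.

abs | mul(-7) | add(1)

Check, running the answer program on each example:
  26 -> 26 -> -182 -> -181
  -4 -> 4 -> -28 -> -27
  48 -> 48 -> -336 -> -335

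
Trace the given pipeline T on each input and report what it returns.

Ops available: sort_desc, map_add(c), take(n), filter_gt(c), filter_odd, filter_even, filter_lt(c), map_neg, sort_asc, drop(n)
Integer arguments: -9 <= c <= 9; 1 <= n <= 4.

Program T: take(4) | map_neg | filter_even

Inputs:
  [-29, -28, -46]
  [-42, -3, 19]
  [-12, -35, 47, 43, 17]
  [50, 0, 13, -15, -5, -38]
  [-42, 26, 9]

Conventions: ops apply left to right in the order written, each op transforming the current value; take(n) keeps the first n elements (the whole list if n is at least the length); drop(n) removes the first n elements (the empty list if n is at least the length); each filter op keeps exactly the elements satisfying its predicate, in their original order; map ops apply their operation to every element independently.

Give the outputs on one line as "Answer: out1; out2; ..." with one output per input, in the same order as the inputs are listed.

Execution, op by op:
  [-29, -28, -46] -> [-29, -28, -46] -> [29, 28, 46] -> [28, 46]
  [-42, -3, 19] -> [-42, -3, 19] -> [42, 3, -19] -> [42]
  [-12, -35, 47, 43, 17] -> [-12, -35, 47, 43] -> [12, 35, -47, -43] -> [12]
  [50, 0, 13, -15, -5, -38] -> [50, 0, 13, -15] -> [-50, 0, -13, 15] -> [-50, 0]
  [-42, 26, 9] -> [-42, 26, 9] -> [42, -26, -9] -> [42, -26]

[28, 46]; [42]; [12]; [-50, 0]; [42, -26]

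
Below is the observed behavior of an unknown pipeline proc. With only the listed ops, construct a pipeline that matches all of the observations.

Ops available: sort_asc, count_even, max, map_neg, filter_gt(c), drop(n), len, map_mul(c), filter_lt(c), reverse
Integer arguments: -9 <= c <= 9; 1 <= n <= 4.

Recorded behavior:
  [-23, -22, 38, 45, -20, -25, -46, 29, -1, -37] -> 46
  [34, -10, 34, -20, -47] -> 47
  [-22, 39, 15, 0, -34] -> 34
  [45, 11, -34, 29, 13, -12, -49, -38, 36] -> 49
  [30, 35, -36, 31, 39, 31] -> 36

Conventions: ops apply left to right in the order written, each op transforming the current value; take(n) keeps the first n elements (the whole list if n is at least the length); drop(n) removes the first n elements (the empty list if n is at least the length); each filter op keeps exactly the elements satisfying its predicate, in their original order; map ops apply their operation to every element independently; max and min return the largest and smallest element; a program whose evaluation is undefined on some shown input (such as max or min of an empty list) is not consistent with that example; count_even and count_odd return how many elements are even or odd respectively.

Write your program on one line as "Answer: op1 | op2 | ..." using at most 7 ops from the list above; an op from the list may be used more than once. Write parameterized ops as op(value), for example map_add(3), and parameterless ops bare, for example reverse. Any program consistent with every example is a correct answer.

sort_asc | filter_lt(0) | reverse | map_neg | reverse | max

Check, running the answer program on each example:
  [-23, -22, 38, 45, -20, -25, -46, 29, -1, -37] -> [-46, -37, -25, -23, -22, -20, -1, 29, 38, 45] -> [-46, -37, -25, -23, -22, -20, -1] -> [-1, -20, -22, -23, -25, -37, -46] -> [1, 20, 22, 23, 25, 37, 46] -> [46, 37, 25, 23, 22, 20, 1] -> 46
  [34, -10, 34, -20, -47] -> [-47, -20, -10, 34, 34] -> [-47, -20, -10] -> [-10, -20, -47] -> [10, 20, 47] -> [47, 20, 10] -> 47
  [-22, 39, 15, 0, -34] -> [-34, -22, 0, 15, 39] -> [-34, -22] -> [-22, -34] -> [22, 34] -> [34, 22] -> 34
  [45, 11, -34, 29, 13, -12, -49, -38, 36] -> [-49, -38, -34, -12, 11, 13, 29, 36, 45] -> [-49, -38, -34, -12] -> [-12, -34, -38, -49] -> [12, 34, 38, 49] -> [49, 38, 34, 12] -> 49
  [30, 35, -36, 31, 39, 31] -> [-36, 30, 31, 31, 35, 39] -> [-36] -> [-36] -> [36] -> [36] -> 36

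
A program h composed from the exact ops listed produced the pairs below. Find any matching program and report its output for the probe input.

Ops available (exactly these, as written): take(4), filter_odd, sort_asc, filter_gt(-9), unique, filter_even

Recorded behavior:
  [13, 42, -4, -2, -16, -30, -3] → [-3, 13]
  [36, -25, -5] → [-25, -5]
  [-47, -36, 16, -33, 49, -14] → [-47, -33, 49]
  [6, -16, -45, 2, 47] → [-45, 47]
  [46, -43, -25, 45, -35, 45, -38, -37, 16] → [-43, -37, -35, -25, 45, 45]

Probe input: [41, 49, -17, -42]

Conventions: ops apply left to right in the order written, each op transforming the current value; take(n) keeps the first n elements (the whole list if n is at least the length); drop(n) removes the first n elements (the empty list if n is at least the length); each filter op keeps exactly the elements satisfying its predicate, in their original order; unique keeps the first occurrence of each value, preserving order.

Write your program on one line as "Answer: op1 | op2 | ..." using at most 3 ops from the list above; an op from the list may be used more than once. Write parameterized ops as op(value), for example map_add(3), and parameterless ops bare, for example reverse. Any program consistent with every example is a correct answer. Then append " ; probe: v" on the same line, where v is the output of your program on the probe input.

filter_odd | sort_asc ; probe: [-17, 41, 49]

Check, running the answer program on each example:
  [13, 42, -4, -2, -16, -30, -3] -> [13, -3] -> [-3, 13]
  [36, -25, -5] -> [-25, -5] -> [-25, -5]
  [-47, -36, 16, -33, 49, -14] -> [-47, -33, 49] -> [-47, -33, 49]
  [6, -16, -45, 2, 47] -> [-45, 47] -> [-45, 47]
  [46, -43, -25, 45, -35, 45, -38, -37, 16] -> [-43, -25, 45, -35, 45, -37] -> [-43, -37, -35, -25, 45, 45]
  probe: [41, 49, -17, -42] -> [41, 49, -17] -> [-17, 41, 49]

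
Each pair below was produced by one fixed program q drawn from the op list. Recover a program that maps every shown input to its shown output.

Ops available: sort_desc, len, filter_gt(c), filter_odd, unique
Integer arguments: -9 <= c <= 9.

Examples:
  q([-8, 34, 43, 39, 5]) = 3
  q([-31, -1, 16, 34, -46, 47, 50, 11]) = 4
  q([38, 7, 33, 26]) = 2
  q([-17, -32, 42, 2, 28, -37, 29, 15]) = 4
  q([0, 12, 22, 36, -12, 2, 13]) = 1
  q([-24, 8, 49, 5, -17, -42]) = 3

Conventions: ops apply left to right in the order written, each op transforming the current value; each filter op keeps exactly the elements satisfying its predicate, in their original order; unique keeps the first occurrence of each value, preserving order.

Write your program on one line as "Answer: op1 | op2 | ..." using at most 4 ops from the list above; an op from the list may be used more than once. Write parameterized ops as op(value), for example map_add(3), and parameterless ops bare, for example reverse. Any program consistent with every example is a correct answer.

sort_desc | filter_odd | len

Check, running the answer program on each example:
  [-8, 34, 43, 39, 5] -> [43, 39, 34, 5, -8] -> [43, 39, 5] -> 3
  [-31, -1, 16, 34, -46, 47, 50, 11] -> [50, 47, 34, 16, 11, -1, -31, -46] -> [47, 11, -1, -31] -> 4
  [38, 7, 33, 26] -> [38, 33, 26, 7] -> [33, 7] -> 2
  [-17, -32, 42, 2, 28, -37, 29, 15] -> [42, 29, 28, 15, 2, -17, -32, -37] -> [29, 15, -17, -37] -> 4
  [0, 12, 22, 36, -12, 2, 13] -> [36, 22, 13, 12, 2, 0, -12] -> [13] -> 1
  [-24, 8, 49, 5, -17, -42] -> [49, 8, 5, -17, -24, -42] -> [49, 5, -17] -> 3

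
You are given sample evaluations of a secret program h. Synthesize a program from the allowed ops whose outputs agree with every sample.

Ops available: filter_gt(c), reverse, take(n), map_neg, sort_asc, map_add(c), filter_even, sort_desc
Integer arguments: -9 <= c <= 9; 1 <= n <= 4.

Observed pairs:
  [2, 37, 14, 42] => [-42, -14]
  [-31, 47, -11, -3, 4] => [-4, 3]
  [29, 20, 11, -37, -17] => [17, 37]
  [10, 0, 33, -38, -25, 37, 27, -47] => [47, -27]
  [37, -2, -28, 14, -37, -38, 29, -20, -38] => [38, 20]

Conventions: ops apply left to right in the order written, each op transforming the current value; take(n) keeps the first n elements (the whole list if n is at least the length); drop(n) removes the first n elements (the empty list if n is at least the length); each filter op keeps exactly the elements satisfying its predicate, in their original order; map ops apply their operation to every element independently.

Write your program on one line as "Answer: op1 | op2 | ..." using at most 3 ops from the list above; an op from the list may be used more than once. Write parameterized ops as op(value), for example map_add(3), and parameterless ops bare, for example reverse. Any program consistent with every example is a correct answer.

reverse | take(2) | map_neg

Check, running the answer program on each example:
  [2, 37, 14, 42] -> [42, 14, 37, 2] -> [42, 14] -> [-42, -14]
  [-31, 47, -11, -3, 4] -> [4, -3, -11, 47, -31] -> [4, -3] -> [-4, 3]
  [29, 20, 11, -37, -17] -> [-17, -37, 11, 20, 29] -> [-17, -37] -> [17, 37]
  [10, 0, 33, -38, -25, 37, 27, -47] -> [-47, 27, 37, -25, -38, 33, 0, 10] -> [-47, 27] -> [47, -27]
  [37, -2, -28, 14, -37, -38, 29, -20, -38] -> [-38, -20, 29, -38, -37, 14, -28, -2, 37] -> [-38, -20] -> [38, 20]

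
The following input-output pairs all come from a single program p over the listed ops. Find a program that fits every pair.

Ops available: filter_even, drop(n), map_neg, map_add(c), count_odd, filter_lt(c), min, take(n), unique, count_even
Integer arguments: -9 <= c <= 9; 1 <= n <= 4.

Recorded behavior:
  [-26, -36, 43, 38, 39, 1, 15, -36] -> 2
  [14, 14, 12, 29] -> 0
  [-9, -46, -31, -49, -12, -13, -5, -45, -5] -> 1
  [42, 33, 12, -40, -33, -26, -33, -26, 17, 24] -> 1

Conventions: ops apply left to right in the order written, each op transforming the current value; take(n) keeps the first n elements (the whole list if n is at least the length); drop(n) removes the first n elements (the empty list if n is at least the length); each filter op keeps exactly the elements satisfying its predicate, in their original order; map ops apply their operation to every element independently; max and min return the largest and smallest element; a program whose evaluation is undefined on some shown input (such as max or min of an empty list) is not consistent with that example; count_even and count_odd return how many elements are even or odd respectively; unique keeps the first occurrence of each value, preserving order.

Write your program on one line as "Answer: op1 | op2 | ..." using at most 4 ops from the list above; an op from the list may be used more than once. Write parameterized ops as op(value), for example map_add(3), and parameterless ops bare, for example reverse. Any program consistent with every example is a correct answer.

drop(4) | map_add(4) | take(2) | count_odd

Check, running the answer program on each example:
  [-26, -36, 43, 38, 39, 1, 15, -36] -> [39, 1, 15, -36] -> [43, 5, 19, -32] -> [43, 5] -> 2
  [14, 14, 12, 29] -> [] -> [] -> [] -> 0
  [-9, -46, -31, -49, -12, -13, -5, -45, -5] -> [-12, -13, -5, -45, -5] -> [-8, -9, -1, -41, -1] -> [-8, -9] -> 1
  [42, 33, 12, -40, -33, -26, -33, -26, 17, 24] -> [-33, -26, -33, -26, 17, 24] -> [-29, -22, -29, -22, 21, 28] -> [-29, -22] -> 1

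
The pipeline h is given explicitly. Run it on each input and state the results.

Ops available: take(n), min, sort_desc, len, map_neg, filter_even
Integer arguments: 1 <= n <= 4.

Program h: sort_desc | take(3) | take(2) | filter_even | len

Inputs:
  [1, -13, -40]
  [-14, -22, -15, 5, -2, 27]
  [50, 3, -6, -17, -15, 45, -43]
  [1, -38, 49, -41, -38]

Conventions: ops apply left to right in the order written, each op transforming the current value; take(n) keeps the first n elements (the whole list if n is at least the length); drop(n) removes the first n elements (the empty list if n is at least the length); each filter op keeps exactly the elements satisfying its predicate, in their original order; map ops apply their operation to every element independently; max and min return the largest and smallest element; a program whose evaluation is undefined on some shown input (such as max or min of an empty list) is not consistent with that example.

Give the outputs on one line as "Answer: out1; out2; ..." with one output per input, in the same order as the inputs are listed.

0; 0; 1; 0

Execution, op by op:
  [1, -13, -40] -> [1, -13, -40] -> [1, -13, -40] -> [1, -13] -> [] -> 0
  [-14, -22, -15, 5, -2, 27] -> [27, 5, -2, -14, -15, -22] -> [27, 5, -2] -> [27, 5] -> [] -> 0
  [50, 3, -6, -17, -15, 45, -43] -> [50, 45, 3, -6, -15, -17, -43] -> [50, 45, 3] -> [50, 45] -> [50] -> 1
  [1, -38, 49, -41, -38] -> [49, 1, -38, -38, -41] -> [49, 1, -38] -> [49, 1] -> [] -> 0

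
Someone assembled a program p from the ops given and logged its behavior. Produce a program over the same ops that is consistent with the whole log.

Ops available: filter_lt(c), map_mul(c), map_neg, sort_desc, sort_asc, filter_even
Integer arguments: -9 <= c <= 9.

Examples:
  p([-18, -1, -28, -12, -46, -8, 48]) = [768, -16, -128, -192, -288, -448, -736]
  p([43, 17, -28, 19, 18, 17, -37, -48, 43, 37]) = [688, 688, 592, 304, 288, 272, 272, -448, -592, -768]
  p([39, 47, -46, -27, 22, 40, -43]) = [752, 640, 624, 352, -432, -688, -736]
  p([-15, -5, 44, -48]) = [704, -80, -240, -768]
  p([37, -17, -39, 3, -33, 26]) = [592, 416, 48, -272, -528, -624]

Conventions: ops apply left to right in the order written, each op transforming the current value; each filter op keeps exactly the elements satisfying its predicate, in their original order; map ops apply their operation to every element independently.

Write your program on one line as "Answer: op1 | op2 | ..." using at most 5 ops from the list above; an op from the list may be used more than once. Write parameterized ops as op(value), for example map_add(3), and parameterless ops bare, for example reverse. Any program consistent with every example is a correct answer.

sort_asc | map_mul(-2) | map_mul(-8) | sort_desc

Check, running the answer program on each example:
  [-18, -1, -28, -12, -46, -8, 48] -> [-46, -28, -18, -12, -8, -1, 48] -> [92, 56, 36, 24, 16, 2, -96] -> [-736, -448, -288, -192, -128, -16, 768] -> [768, -16, -128, -192, -288, -448, -736]
  [43, 17, -28, 19, 18, 17, -37, -48, 43, 37] -> [-48, -37, -28, 17, 17, 18, 19, 37, 43, 43] -> [96, 74, 56, -34, -34, -36, -38, -74, -86, -86] -> [-768, -592, -448, 272, 272, 288, 304, 592, 688, 688] -> [688, 688, 592, 304, 288, 272, 272, -448, -592, -768]
  [39, 47, -46, -27, 22, 40, -43] -> [-46, -43, -27, 22, 39, 40, 47] -> [92, 86, 54, -44, -78, -80, -94] -> [-736, -688, -432, 352, 624, 640, 752] -> [752, 640, 624, 352, -432, -688, -736]
  [-15, -5, 44, -48] -> [-48, -15, -5, 44] -> [96, 30, 10, -88] -> [-768, -240, -80, 704] -> [704, -80, -240, -768]
  [37, -17, -39, 3, -33, 26] -> [-39, -33, -17, 3, 26, 37] -> [78, 66, 34, -6, -52, -74] -> [-624, -528, -272, 48, 416, 592] -> [592, 416, 48, -272, -528, -624]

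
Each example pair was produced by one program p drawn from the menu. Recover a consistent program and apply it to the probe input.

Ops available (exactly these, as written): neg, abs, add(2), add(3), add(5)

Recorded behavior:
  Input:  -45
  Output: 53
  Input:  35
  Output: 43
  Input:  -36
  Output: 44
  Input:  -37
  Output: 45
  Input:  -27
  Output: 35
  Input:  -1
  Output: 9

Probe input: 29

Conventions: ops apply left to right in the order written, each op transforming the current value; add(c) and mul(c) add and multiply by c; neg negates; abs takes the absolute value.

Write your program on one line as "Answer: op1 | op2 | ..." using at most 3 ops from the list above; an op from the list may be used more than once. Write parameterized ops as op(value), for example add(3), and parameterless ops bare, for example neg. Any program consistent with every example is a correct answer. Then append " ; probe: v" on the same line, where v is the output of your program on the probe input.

abs | add(3) | add(5) ; probe: 37

Check, running the answer program on each example:
  -45 -> 45 -> 48 -> 53
  35 -> 35 -> 38 -> 43
  -36 -> 36 -> 39 -> 44
  -37 -> 37 -> 40 -> 45
  -27 -> 27 -> 30 -> 35
  -1 -> 1 -> 4 -> 9
  probe: 29 -> 29 -> 32 -> 37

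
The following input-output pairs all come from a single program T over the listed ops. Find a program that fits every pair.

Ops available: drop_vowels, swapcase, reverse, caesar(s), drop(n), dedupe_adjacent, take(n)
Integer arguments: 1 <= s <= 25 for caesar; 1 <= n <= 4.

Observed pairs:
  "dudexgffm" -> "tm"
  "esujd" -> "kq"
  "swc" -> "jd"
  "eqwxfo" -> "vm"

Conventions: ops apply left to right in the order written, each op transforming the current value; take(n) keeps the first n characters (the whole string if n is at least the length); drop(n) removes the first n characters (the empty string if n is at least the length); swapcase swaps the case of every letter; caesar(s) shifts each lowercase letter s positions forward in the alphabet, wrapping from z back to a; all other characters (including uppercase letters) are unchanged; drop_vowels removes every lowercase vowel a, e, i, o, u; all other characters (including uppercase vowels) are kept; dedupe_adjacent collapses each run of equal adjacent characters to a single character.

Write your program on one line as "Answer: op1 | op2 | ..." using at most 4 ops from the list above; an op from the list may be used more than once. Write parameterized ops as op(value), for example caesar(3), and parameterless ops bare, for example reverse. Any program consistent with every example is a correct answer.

reverse | dedupe_adjacent | caesar(7) | take(2)

Check, running the answer program on each example:
  "dudexgffm" -> "mffgxedud" -> "mfgxedud" -> "tmnelkbk" -> "tm"
  "esujd" -> "djuse" -> "djuse" -> "kqbzl" -> "kq"
  "swc" -> "cws" -> "cws" -> "jdz" -> "jd"
  "eqwxfo" -> "ofxwqe" -> "ofxwqe" -> "vmedxl" -> "vm"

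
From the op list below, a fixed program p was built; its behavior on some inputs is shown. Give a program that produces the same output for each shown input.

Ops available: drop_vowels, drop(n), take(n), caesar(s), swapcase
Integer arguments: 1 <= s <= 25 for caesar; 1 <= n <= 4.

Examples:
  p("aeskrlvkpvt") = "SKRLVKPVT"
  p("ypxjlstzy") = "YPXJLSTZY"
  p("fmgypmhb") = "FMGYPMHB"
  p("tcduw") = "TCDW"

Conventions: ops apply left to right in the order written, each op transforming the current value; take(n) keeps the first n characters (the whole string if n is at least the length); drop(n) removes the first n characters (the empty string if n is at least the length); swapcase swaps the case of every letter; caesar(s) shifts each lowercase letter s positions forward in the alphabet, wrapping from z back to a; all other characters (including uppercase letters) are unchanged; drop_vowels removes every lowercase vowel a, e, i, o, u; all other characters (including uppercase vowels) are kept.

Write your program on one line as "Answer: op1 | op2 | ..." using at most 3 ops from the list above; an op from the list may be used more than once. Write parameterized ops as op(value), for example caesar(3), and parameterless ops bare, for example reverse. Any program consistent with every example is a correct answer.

drop_vowels | swapcase

Check, running the answer program on each example:
  "aeskrlvkpvt" -> "skrlvkpvt" -> "SKRLVKPVT"
  "ypxjlstzy" -> "ypxjlstzy" -> "YPXJLSTZY"
  "fmgypmhb" -> "fmgypmhb" -> "FMGYPMHB"
  "tcduw" -> "tcdw" -> "TCDW"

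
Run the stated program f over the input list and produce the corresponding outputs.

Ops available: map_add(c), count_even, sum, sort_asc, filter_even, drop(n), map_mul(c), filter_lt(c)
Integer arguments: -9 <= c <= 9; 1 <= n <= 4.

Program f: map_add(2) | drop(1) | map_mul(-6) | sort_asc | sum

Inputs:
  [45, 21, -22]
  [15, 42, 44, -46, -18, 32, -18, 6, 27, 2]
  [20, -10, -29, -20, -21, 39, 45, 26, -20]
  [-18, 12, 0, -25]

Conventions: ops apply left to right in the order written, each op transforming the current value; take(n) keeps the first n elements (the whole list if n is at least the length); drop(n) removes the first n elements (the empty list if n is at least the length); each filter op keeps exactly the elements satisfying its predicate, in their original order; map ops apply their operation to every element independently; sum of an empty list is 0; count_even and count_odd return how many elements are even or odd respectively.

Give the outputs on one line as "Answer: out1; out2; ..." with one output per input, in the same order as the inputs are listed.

-18; -534; -156; 42

Execution, op by op:
  [45, 21, -22] -> [47, 23, -20] -> [23, -20] -> [-138, 120] -> [-138, 120] -> -18
  [15, 42, 44, -46, -18, 32, -18, 6, 27, 2] -> [17, 44, 46, -44, -16, 34, -16, 8, 29, 4] -> [44, 46, -44, -16, 34, -16, 8, 29, 4] -> [-264, -276, 264, 96, -204, 96, -48, -174, -24] -> [-276, -264, -204, -174, -48, -24, 96, 96, 264] -> -534
  [20, -10, -29, -20, -21, 39, 45, 26, -20] -> [22, -8, -27, -18, -19, 41, 47, 28, -18] -> [-8, -27, -18, -19, 41, 47, 28, -18] -> [48, 162, 108, 114, -246, -282, -168, 108] -> [-282, -246, -168, 48, 108, 108, 114, 162] -> -156
  [-18, 12, 0, -25] -> [-16, 14, 2, -23] -> [14, 2, -23] -> [-84, -12, 138] -> [-84, -12, 138] -> 42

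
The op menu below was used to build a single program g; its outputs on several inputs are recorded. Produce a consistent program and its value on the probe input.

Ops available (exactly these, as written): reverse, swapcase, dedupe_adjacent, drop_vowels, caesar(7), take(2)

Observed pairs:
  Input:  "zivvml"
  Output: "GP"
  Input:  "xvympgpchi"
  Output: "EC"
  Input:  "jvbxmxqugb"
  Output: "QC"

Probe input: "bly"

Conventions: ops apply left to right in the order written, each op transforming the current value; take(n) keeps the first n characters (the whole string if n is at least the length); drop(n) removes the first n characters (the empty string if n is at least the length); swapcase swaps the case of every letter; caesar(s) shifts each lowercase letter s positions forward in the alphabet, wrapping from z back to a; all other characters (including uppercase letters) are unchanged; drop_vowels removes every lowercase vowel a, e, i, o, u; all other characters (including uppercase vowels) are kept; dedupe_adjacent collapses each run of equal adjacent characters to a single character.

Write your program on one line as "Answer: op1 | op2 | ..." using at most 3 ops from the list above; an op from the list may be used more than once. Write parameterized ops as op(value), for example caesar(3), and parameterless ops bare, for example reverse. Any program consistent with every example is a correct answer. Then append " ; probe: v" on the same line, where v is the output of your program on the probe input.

caesar(7) | take(2) | swapcase ; probe: "IS"

Check, running the answer program on each example:
  "zivvml" -> "gpccts" -> "gp" -> "GP"
  "xvympgpchi" -> "ecftwnwjop" -> "ec" -> "EC"
  "jvbxmxqugb" -> "qcietexbni" -> "qc" -> "QC"
  probe: "bly" -> "isf" -> "is" -> "IS"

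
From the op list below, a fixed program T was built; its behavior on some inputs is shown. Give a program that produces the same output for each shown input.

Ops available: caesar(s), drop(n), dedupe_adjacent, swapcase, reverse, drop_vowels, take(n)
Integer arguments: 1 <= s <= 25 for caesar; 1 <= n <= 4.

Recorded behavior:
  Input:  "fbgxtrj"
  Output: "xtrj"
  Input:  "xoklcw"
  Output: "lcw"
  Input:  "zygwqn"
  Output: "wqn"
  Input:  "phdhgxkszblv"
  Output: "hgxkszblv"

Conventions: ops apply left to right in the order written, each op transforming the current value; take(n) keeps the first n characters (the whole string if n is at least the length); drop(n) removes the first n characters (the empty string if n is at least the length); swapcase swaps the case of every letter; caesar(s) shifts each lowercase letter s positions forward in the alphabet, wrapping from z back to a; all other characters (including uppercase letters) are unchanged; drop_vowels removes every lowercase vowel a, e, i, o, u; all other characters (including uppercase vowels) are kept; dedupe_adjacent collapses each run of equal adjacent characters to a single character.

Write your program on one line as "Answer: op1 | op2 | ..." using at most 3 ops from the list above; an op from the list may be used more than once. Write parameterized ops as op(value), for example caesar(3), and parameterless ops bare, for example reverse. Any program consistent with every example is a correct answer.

swapcase | drop(3) | swapcase

Check, running the answer program on each example:
  "fbgxtrj" -> "FBGXTRJ" -> "XTRJ" -> "xtrj"
  "xoklcw" -> "XOKLCW" -> "LCW" -> "lcw"
  "zygwqn" -> "ZYGWQN" -> "WQN" -> "wqn"
  "phdhgxkszblv" -> "PHDHGXKSZBLV" -> "HGXKSZBLV" -> "hgxkszblv"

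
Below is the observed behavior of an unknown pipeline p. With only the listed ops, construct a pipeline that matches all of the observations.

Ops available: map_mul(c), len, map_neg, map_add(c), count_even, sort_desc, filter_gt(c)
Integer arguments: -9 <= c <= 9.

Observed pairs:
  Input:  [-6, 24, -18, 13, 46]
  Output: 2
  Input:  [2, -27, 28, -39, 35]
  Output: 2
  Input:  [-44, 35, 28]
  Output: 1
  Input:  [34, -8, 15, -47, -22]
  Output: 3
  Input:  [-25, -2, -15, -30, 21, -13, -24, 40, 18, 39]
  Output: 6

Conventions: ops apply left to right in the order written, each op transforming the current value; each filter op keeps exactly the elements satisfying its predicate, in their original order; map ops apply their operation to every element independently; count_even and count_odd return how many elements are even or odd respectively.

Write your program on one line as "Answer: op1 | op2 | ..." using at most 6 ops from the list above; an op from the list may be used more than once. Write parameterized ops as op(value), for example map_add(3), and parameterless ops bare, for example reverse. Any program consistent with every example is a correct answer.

map_neg | map_mul(-8) | map_neg | filter_gt(-3) | len

Check, running the answer program on each example:
  [-6, 24, -18, 13, 46] -> [6, -24, 18, -13, -46] -> [-48, 192, -144, 104, 368] -> [48, -192, 144, -104, -368] -> [48, 144] -> 2
  [2, -27, 28, -39, 35] -> [-2, 27, -28, 39, -35] -> [16, -216, 224, -312, 280] -> [-16, 216, -224, 312, -280] -> [216, 312] -> 2
  [-44, 35, 28] -> [44, -35, -28] -> [-352, 280, 224] -> [352, -280, -224] -> [352] -> 1
  [34, -8, 15, -47, -22] -> [-34, 8, -15, 47, 22] -> [272, -64, 120, -376, -176] -> [-272, 64, -120, 376, 176] -> [64, 376, 176] -> 3
  [-25, -2, -15, -30, 21, -13, -24, 40, 18, 39] -> [25, 2, 15, 30, -21, 13, 24, -40, -18, -39] -> [-200, -16, -120, -240, 168, -104, -192, 320, 144, 312] -> [200, 16, 120, 240, -168, 104, 192, -320, -144, -312] -> [200, 16, 120, 240, 104, 192] -> 6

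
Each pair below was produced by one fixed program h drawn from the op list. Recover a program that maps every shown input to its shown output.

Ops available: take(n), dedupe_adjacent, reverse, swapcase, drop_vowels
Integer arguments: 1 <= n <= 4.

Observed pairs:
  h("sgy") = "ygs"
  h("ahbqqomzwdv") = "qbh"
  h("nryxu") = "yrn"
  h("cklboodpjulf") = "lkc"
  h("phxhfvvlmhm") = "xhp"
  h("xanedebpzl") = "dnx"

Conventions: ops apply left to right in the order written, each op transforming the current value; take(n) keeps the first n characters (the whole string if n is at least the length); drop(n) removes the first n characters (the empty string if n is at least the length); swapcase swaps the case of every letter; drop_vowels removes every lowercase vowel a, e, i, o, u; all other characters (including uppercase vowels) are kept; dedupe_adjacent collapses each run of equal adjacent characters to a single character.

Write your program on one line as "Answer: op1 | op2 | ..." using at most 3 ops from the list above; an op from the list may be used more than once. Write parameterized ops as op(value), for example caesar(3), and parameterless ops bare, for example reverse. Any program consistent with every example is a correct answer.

drop_vowels | take(3) | reverse

Check, running the answer program on each example:
  "sgy" -> "sgy" -> "sgy" -> "ygs"
  "ahbqqomzwdv" -> "hbqqmzwdv" -> "hbq" -> "qbh"
  "nryxu" -> "nryx" -> "nry" -> "yrn"
  "cklboodpjulf" -> "cklbdpjlf" -> "ckl" -> "lkc"
  "phxhfvvlmhm" -> "phxhfvvlmhm" -> "phx" -> "xhp"
  "xanedebpzl" -> "xndbpzl" -> "xnd" -> "dnx"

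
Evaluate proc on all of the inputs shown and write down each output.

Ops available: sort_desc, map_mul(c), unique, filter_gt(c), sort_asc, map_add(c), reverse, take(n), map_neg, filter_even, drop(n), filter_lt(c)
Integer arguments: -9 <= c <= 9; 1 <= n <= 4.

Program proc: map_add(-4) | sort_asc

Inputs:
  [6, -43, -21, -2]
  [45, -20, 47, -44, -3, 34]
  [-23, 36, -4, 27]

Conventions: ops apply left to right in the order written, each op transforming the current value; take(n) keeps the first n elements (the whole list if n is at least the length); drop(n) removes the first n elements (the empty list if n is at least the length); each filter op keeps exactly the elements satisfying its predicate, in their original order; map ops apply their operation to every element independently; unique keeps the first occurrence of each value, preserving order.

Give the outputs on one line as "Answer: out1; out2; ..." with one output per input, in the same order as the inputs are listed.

Execution, op by op:
  [6, -43, -21, -2] -> [2, -47, -25, -6] -> [-47, -25, -6, 2]
  [45, -20, 47, -44, -3, 34] -> [41, -24, 43, -48, -7, 30] -> [-48, -24, -7, 30, 41, 43]
  [-23, 36, -4, 27] -> [-27, 32, -8, 23] -> [-27, -8, 23, 32]

[-47, -25, -6, 2]; [-48, -24, -7, 30, 41, 43]; [-27, -8, 23, 32]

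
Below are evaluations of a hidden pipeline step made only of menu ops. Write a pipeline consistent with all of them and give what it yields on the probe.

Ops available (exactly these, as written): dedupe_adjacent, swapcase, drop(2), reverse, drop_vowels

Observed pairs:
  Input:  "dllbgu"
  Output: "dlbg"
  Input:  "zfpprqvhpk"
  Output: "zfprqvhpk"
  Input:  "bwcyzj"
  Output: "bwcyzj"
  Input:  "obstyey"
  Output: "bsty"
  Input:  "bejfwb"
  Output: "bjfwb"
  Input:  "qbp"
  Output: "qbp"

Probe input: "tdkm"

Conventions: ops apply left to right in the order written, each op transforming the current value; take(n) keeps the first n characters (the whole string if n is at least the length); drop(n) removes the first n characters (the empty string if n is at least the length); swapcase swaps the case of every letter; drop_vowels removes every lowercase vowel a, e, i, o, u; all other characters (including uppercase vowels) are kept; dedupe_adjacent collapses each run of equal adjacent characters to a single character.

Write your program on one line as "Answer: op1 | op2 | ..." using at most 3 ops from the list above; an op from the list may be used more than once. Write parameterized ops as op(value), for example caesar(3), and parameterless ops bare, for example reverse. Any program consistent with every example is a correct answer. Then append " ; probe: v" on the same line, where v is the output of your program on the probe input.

drop_vowels | dedupe_adjacent ; probe: "tdkm"

Check, running the answer program on each example:
  "dllbgu" -> "dllbg" -> "dlbg"
  "zfpprqvhpk" -> "zfpprqvhpk" -> "zfprqvhpk"
  "bwcyzj" -> "bwcyzj" -> "bwcyzj"
  "obstyey" -> "bstyy" -> "bsty"
  "bejfwb" -> "bjfwb" -> "bjfwb"
  "qbp" -> "qbp" -> "qbp"
  probe: "tdkm" -> "tdkm" -> "tdkm"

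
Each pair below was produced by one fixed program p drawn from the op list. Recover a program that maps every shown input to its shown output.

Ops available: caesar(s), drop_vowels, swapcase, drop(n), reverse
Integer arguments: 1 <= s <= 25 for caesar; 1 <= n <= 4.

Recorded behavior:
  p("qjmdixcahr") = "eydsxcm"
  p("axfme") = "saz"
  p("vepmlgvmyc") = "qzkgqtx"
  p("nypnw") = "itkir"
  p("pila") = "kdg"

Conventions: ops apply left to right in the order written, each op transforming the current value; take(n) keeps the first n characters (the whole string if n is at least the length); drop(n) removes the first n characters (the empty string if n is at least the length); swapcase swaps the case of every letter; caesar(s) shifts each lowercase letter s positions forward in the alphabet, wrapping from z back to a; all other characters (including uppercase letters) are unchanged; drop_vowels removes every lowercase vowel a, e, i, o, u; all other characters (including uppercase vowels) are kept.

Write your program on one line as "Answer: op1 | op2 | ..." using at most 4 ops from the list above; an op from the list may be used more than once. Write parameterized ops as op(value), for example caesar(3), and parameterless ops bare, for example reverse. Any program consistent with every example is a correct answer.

caesar(23) | caesar(17) | drop_vowels | caesar(7)

Check, running the answer program on each example:
  "qjmdixcahr" -> "ngjafuzxeo" -> "exarwlqovf" -> "xrwlqvf" -> "eydsxcm"
  "axfme" -> "xucjb" -> "oltas" -> "lts" -> "saz"
  "vepmlgvmyc" -> "sbmjidsjvz" -> "jsdazujamq" -> "jsdzjmq" -> "qzkgqtx"
  "nypnw" -> "kvmkt" -> "bmdbk" -> "bmdbk" -> "itkir"
  "pila" -> "mfix" -> "dwzo" -> "dwz" -> "kdg"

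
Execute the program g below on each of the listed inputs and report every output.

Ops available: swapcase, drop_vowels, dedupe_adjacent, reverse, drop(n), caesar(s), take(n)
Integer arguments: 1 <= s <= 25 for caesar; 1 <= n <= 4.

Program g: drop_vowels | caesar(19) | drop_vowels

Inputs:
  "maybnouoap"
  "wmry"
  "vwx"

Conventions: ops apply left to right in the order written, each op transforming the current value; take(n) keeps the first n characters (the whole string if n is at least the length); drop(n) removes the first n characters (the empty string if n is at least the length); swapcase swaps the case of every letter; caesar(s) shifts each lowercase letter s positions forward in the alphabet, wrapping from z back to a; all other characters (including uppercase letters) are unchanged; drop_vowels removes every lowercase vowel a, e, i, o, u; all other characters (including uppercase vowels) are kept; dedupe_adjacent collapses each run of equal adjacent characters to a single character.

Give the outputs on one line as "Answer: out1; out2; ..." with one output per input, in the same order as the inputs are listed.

"frg"; "pfkr"; "pq"

Execution, op by op:
  "maybnouoap" -> "mybnp" -> "frugi" -> "frg"
  "wmry" -> "wmry" -> "pfkr" -> "pfkr"
  "vwx" -> "vwx" -> "opq" -> "pq"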